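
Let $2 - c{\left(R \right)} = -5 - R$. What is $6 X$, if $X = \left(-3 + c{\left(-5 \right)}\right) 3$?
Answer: $-18$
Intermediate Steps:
$c{\left(R \right)} = 7 + R$ ($c{\left(R \right)} = 2 - \left(-5 - R\right) = 2 + \left(5 + R\right) = 7 + R$)
$X = -3$ ($X = \left(-3 + \left(7 - 5\right)\right) 3 = \left(-3 + 2\right) 3 = \left(-1\right) 3 = -3$)
$6 X = 6 \left(-3\right) = -18$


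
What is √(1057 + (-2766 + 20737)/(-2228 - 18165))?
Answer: √439212809990/20393 ≈ 32.498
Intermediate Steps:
√(1057 + (-2766 + 20737)/(-2228 - 18165)) = √(1057 + 17971/(-20393)) = √(1057 + 17971*(-1/20393)) = √(1057 - 17971/20393) = √(21537430/20393) = √439212809990/20393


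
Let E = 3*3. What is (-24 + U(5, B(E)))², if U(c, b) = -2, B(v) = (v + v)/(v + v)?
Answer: 676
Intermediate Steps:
E = 9
B(v) = 1 (B(v) = (2*v)/((2*v)) = (2*v)*(1/(2*v)) = 1)
(-24 + U(5, B(E)))² = (-24 - 2)² = (-26)² = 676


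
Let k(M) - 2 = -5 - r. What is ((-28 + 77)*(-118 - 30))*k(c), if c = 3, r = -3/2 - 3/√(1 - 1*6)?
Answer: 10878 + 21756*I*√5/5 ≈ 10878.0 + 9729.6*I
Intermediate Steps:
r = -3/2 + 3*I*√5/5 (r = -3*½ - 3/√(1 - 6) = -3/2 - 3*(-I*√5/5) = -3/2 - (-3)*I*√5/5 = -3/2 + 3*I*√5/5 ≈ -1.5 + 1.3416*I)
k(M) = -3/2 - 3*I*√5/5 (k(M) = 2 + (-5 - (-3/2 + 3*I*√5/5)) = 2 + (-5 + (3/2 - 3*I*√5/5)) = 2 + (-7/2 - 3*I*√5/5) = -3/2 - 3*I*√5/5)
((-28 + 77)*(-118 - 30))*k(c) = ((-28 + 77)*(-118 - 30))*(-3/2 - 3*I*√5/5) = (49*(-148))*(-3/2 - 3*I*√5/5) = -7252*(-3/2 - 3*I*√5/5) = 10878 + 21756*I*√5/5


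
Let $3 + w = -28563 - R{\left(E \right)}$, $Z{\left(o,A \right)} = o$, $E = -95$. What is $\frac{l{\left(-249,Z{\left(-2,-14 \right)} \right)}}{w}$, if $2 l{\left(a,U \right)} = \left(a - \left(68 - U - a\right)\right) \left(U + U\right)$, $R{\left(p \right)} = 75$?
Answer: $- \frac{1136}{28641} \approx -0.039663$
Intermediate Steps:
$l{\left(a,U \right)} = U \left(-68 + U + 2 a\right)$ ($l{\left(a,U \right)} = \frac{\left(a - \left(68 - U - a\right)\right) \left(U + U\right)}{2} = \frac{\left(a - \left(68 - U - a\right)\right) 2 U}{2} = \frac{\left(a + \left(-68 + U + a\right)\right) 2 U}{2} = \frac{\left(-68 + U + 2 a\right) 2 U}{2} = \frac{2 U \left(-68 + U + 2 a\right)}{2} = U \left(-68 + U + 2 a\right)$)
$w = -28641$ ($w = -3 - 28638 = -28641$)
$\frac{l{\left(-249,Z{\left(-2,-14 \right)} \right)}}{w} = \frac{\left(-2\right) \left(-68 - 2 + 2 \left(-249\right)\right)}{-28641} = - 2 \left(-68 - 2 - 498\right) \left(- \frac{1}{28641}\right) = \left(-2\right) \left(-568\right) \left(- \frac{1}{28641}\right) = 1136 \left(- \frac{1}{28641}\right) = - \frac{1136}{28641}$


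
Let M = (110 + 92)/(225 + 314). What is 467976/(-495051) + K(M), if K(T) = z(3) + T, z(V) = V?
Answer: 216086235/88944163 ≈ 2.4295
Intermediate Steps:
M = 202/539 ≈ 0.37477
K(T) = 3 + T
467976/(-495051) + K(M) = 467976/(-495051) + (3 + 202/539) = 467976*(-1/495051) + 1819/539 = -155992/165017 + 1819/539 = 216086235/88944163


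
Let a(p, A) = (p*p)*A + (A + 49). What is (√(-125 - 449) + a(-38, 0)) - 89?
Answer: -40 + I*√574 ≈ -40.0 + 23.958*I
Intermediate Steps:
a(p, A) = 49 + A + A*p² (a(p, A) = p²*A + (49 + A) = A*p² + (49 + A) = 49 + A + A*p²)
(√(-125 - 449) + a(-38, 0)) - 89 = (√(-125 - 449) + (49 + 0 + 0*(-38)²)) - 89 = (√(-574) + (49 + 0 + 0*1444)) - 89 = (I*√574 + (49 + 0 + 0)) - 89 = (I*√574 + 49) - 89 = (49 + I*√574) - 89 = -40 + I*√574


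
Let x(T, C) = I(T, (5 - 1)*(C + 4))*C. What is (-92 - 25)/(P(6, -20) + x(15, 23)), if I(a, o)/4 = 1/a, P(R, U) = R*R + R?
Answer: -1755/722 ≈ -2.4307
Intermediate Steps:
P(R, U) = R + R² (P(R, U) = R² + R = R + R²)
I(a, o) = 4/a
x(T, C) = 4*C/T (x(T, C) = (4/T)*C = 4*C/T)
(-92 - 25)/(P(6, -20) + x(15, 23)) = (-92 - 25)/(6*(1 + 6) + 4*23/15) = -117/(6*7 + 4*23*(1/15)) = -117/(42 + 92/15) = -117/722/15 = -117*15/722 = -1755/722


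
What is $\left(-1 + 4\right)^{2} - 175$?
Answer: $-166$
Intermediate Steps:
$\left(-1 + 4\right)^{2} - 175 = 3^{2} - 175 = 9 - 175 = -166$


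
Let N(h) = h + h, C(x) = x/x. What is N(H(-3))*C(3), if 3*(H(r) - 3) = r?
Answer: 4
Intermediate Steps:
H(r) = 3 + r/3
C(x) = 1
N(h) = 2*h
N(H(-3))*C(3) = (2*(3 + (1/3)*(-3)))*1 = (2*(3 - 1))*1 = (2*2)*1 = 4*1 = 4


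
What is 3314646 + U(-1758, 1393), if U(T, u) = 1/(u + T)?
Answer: 1209845789/365 ≈ 3.3146e+6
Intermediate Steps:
U(T, u) = 1/(T + u)
3314646 + U(-1758, 1393) = 3314646 + 1/(-1758 + 1393) = 3314646 + 1/(-365) = 3314646 - 1/365 = 1209845789/365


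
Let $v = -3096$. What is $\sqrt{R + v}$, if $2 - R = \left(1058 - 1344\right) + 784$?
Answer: $2 i \sqrt{898} \approx 59.933 i$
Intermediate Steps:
$R = -496$ ($R = 2 - \left(\left(1058 - 1344\right) + 784\right) = 2 - \left(-286 + 784\right) = 2 - 498 = -496$)
$\sqrt{R + v} = \sqrt{-496 - 3096} = \sqrt{-3592} = 2 i \sqrt{898}$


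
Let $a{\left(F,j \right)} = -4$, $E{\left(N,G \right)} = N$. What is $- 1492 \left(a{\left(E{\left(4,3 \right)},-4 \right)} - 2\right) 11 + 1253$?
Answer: $99725$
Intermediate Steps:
$- 1492 \left(a{\left(E{\left(4,3 \right)},-4 \right)} - 2\right) 11 + 1253 = - 1492 \left(-4 - 2\right) 11 + 1253 = - 1492 \left(\left(-6\right) 11\right) + 1253 = \left(-1492\right) \left(-66\right) + 1253 = 98472 + 1253 = 99725$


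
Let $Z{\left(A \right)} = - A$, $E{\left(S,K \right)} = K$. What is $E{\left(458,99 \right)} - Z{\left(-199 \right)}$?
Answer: $-100$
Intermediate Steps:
$E{\left(458,99 \right)} - Z{\left(-199 \right)} = 99 - \left(-1\right) \left(-199\right) = 99 - 199 = -100$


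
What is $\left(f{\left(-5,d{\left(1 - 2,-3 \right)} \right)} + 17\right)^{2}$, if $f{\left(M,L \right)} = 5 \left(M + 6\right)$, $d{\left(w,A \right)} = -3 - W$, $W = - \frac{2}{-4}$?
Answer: $484$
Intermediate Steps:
$W = \frac{1}{2}$ ($W = \left(-2\right) \left(- \frac{1}{4}\right) = \frac{1}{2} \approx 0.5$)
$d{\left(w,A \right)} = - \frac{7}{2}$ ($d{\left(w,A \right)} = -3 - \frac{1}{2} = - \frac{7}{2}$)
$f{\left(M,L \right)} = 30 + 5 M$ ($f{\left(M,L \right)} = 5 \left(6 + M\right) = 30 + 5 M$)
$\left(f{\left(-5,d{\left(1 - 2,-3 \right)} \right)} + 17\right)^{2} = \left(\left(30 + 5 \left(-5\right)\right) + 17\right)^{2} = \left(\left(30 - 25\right) + 17\right)^{2} = \left(5 + 17\right)^{2} = 22^{2} = 484$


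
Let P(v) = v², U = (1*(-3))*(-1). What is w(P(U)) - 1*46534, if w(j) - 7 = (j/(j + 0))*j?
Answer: -46518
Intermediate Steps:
U = 3 (U = -3*(-1) = 3)
w(j) = 7 + j (w(j) = 7 + (j/(j + 0))*j = 7 + (j/j)*j = 7 + 1*j = 7 + j)
w(P(U)) - 1*46534 = (7 + 3²) - 1*46534 = (7 + 9) - 46534 = 16 - 46534 = -46518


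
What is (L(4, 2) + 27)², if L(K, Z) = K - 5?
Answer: 676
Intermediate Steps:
L(K, Z) = -5 + K
(L(4, 2) + 27)² = ((-5 + 4) + 27)² = (-1 + 27)² = 26² = 676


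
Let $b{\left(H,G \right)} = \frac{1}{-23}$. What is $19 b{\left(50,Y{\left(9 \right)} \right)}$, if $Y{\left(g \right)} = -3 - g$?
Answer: $- \frac{19}{23} \approx -0.82609$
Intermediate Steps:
$b{\left(H,G \right)} = - \frac{1}{23}$
$19 b{\left(50,Y{\left(9 \right)} \right)} = 19 \left(- \frac{1}{23}\right) = - \frac{19}{23}$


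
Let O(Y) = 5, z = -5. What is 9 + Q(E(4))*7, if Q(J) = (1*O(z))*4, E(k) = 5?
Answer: 149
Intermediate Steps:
Q(J) = 20 (Q(J) = (1*5)*4 = 5*4 = 20)
9 + Q(E(4))*7 = 9 + 20*7 = 9 + 140 = 149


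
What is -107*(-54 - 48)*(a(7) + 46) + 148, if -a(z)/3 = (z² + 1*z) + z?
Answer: -1560554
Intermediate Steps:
a(z) = -6*z - 3*z² (a(z) = -3*((z² + 1*z) + z) = -3*((z² + z) + z) = -3*((z + z²) + z) = -3*(z² + 2*z) = -6*z - 3*z²)
-107*(-54 - 48)*(a(7) + 46) + 148 = -107*(-54 - 48)*(-3*7*(2 + 7) + 46) + 148 = -(-10914)*(-3*7*9 + 46) + 148 = -(-10914)*(-189 + 46) + 148 = -(-10914)*(-143) + 148 = -107*14586 + 148 = -1560702 + 148 = -1560554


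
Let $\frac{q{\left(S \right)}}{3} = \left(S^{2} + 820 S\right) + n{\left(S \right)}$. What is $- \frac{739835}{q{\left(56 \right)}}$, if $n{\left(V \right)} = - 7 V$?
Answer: $- \frac{9365}{1848} \approx -5.0676$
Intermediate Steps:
$q{\left(S \right)} = 3 S^{2} + 2439 S$ ($q{\left(S \right)} = 3 \left(\left(S^{2} + 820 S\right) - 7 S\right) = 3 \left(S^{2} + 813 S\right) = 3 S^{2} + 2439 S$)
$- \frac{739835}{q{\left(56 \right)}} = - \frac{739835}{3 \cdot 56 \left(813 + 56\right)} = - \frac{739835}{3 \cdot 56 \cdot 869} = - \frac{739835}{145992} = \left(-739835\right) \frac{1}{145992} = - \frac{9365}{1848}$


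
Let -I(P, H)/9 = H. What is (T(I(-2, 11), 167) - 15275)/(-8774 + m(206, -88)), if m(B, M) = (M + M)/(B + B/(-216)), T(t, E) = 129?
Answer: 167704085/97159619 ≈ 1.7261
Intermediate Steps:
I(P, H) = -9*H
m(B, M) = 432*M/(215*B) (m(B, M) = (2*M)/(B + B*(-1/216)) = (2*M)/(B - B/216) = (2*M)/((215*B/216)) = (2*M)*(216/(215*B)) = 432*M/(215*B))
(T(I(-2, 11), 167) - 15275)/(-8774 + m(206, -88)) = (129 - 15275)/(-8774 + (432/215)*(-88)/206) = -15146/(-8774 + (432/215)*(-88)*(1/206)) = -15146/(-8774 - 19008/22145) = -15146/(-194319238/22145) = -15146*(-22145/194319238) = 167704085/97159619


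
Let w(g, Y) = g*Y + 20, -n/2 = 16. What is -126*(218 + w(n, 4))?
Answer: -13860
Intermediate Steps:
n = -32 (n = -2*16 = -32)
w(g, Y) = 20 + Y*g (w(g, Y) = Y*g + 20 = 20 + Y*g)
-126*(218 + w(n, 4)) = -126*(218 + (20 + 4*(-32))) = -126*(218 + (20 - 128)) = -126*(218 - 108) = -126*110 = -13860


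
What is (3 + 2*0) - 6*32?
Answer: -189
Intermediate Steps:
(3 + 2*0) - 6*32 = (3 + 0) - 192 = 3 - 192 = -189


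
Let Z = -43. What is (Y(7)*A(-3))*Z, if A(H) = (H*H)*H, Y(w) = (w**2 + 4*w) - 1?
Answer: 88236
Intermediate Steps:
Y(w) = -1 + w**2 + 4*w
A(H) = H**3 (A(H) = H**2*H = H**3)
(Y(7)*A(-3))*Z = ((-1 + 7**2 + 4*7)*(-3)**3)*(-43) = ((-1 + 49 + 28)*(-27))*(-43) = (76*(-27))*(-43) = -2052*(-43) = 88236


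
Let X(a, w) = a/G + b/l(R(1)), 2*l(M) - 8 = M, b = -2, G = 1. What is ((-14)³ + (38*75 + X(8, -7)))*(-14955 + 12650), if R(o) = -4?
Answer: -260465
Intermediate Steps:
l(M) = 4 + M/2
X(a, w) = -1 + a (X(a, w) = a/1 - 2/(4 + (½)*(-4)) = a*1 - 2/(4 - 2) = a - 2/2 = a - 2*½ = a - 1 = -1 + a)
((-14)³ + (38*75 + X(8, -7)))*(-14955 + 12650) = ((-14)³ + (38*75 + (-1 + 8)))*(-14955 + 12650) = (-2744 + (2850 + 7))*(-2305) = (-2744 + 2857)*(-2305) = 113*(-2305) = -260465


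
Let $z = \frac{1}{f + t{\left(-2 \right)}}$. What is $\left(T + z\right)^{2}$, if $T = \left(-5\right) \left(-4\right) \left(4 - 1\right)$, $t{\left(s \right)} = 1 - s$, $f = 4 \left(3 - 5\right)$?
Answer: $\frac{89401}{25} \approx 3576.0$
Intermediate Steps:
$f = -8$ ($f = 4 \left(-2\right) = -8$)
$z = - \frac{1}{5}$ ($z = \frac{1}{-8 + \left(1 - -2\right)} = \frac{1}{-8 + \left(1 + 2\right)} = \frac{1}{-8 + 3} = \frac{1}{-5} = - \frac{1}{5} \approx -0.2$)
$T = 60$ ($T = 20 \cdot 3 = 60$)
$\left(T + z\right)^{2} = \left(60 - \frac{1}{5}\right)^{2} = \left(\frac{299}{5}\right)^{2} = \frac{89401}{25}$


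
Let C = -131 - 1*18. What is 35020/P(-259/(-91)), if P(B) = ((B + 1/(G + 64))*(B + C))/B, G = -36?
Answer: -23582468/99655 ≈ -236.64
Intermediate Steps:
C = -149 (C = -131 - 18 = -149)
P(B) = (-149 + B)*(1/28 + B)/B (P(B) = ((B + 1/(-36 + 64))*(B - 149))/B = ((B + 1/28)*(-149 + B))/B = ((1/28 + B)*(-149 + B))/B = ((-149 + B)*(1/28 + B))/B = (-149 + B)*(1/28 + B)/B)
35020/P(-259/(-91)) = 35020/(-4171/28 - 259/(-91) - 149/(28*((-259/(-91))))) = 35020/(-4171/28 - 259*(-1/91) - 149/(28*((-259*(-1/91))))) = 35020/(-4171/28 + 37/13 - 149/(28*37/13)) = 35020/(-4171/28 + 37/13 - 149/28*13/37) = 35020/(-4171/28 + 37/13 - 1937/1036) = 35020/(-498275/3367) = 35020*(-3367/498275) = -23582468/99655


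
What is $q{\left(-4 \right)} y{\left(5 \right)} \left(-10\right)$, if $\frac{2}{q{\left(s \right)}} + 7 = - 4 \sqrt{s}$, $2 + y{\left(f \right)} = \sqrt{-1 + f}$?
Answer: $0$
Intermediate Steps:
$y{\left(f \right)} = -2 + \sqrt{-1 + f}$
$q{\left(s \right)} = \frac{2}{-7 - 4 \sqrt{s}}$
$q{\left(-4 \right)} y{\left(5 \right)} \left(-10\right) = - \frac{2}{7 + 4 \sqrt{-4}} \left(-2 + \sqrt{-1 + 5}\right) \left(-10\right) = - \frac{2}{7 + 4 \cdot 2 i} \left(-2 + \sqrt{4}\right) \left(-10\right) = - \frac{2}{7 + 8 i} \left(-2 + 2\right) \left(-10\right) = - 2 \frac{7 - 8 i}{113} \cdot 0 \left(-10\right) = - \frac{2 \left(7 - 8 i\right)}{113} \cdot 0 \left(-10\right) = 0 \left(-10\right) = 0$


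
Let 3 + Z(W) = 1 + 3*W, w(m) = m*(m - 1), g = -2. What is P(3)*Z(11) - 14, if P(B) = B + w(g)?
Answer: 265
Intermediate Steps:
w(m) = m*(-1 + m)
Z(W) = -2 + 3*W (Z(W) = -3 + (1 + 3*W) = -2 + 3*W)
P(B) = 6 + B (P(B) = B - 2*(-1 - 2) = B - 2*(-3) = B + 6 = 6 + B)
P(3)*Z(11) - 14 = (6 + 3)*(-2 + 3*11) - 14 = 9*(-2 + 33) - 14 = 9*31 - 14 = 279 - 14 = 265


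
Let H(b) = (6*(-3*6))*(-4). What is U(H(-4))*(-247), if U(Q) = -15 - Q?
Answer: 110409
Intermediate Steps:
H(b) = 432 (H(b) = (6*(-18))*(-4) = -108*(-4) = 432)
U(H(-4))*(-247) = (-15 - 1*432)*(-247) = (-15 - 432)*(-247) = -447*(-247) = 110409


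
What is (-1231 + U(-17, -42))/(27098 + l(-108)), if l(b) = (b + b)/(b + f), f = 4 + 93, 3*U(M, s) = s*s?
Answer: -7073/298294 ≈ -0.023712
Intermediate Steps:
U(M, s) = s²/3 (U(M, s) = (s*s)/3 = s²/3)
f = 97
l(b) = 2*b/(97 + b) (l(b) = (b + b)/(b + 97) = (2*b)/(97 + b) = 2*b/(97 + b))
(-1231 + U(-17, -42))/(27098 + l(-108)) = (-1231 + (⅓)*(-42)²)/(27098 + 2*(-108)/(97 - 108)) = (-1231 + (⅓)*1764)/(27098 + 2*(-108)/(-11)) = (-1231 + 588)/(27098 + 2*(-108)*(-1/11)) = -643/(27098 + 216/11) = -643/298294/11 = -643*11/298294 = -7073/298294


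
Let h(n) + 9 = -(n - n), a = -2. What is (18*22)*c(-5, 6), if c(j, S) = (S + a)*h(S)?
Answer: -14256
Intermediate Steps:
h(n) = -9 (h(n) = -9 - (n - n) = -9 - 1*0 = -9 + 0 = -9)
c(j, S) = 18 - 9*S (c(j, S) = (S - 2)*(-9) = (-2 + S)*(-9) = 18 - 9*S)
(18*22)*c(-5, 6) = (18*22)*(18 - 9*6) = 396*(18 - 54) = 396*(-36) = -14256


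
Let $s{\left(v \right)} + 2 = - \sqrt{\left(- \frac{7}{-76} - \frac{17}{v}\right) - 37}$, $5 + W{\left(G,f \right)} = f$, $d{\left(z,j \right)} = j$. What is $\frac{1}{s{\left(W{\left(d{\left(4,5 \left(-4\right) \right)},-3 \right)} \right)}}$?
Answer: $- \frac{304}{5895} + \frac{2 i \sqrt{200906}}{5895} \approx -0.051569 + 0.15207 i$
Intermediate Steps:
$W{\left(G,f \right)} = -5 + f$
$s{\left(v \right)} = -2 - \sqrt{- \frac{2805}{76} - \frac{17}{v}}$ ($s{\left(v \right)} = -2 - \sqrt{\left(- \frac{7}{-76} - \frac{17}{v}\right) - 37} = -2 - \sqrt{\left(\left(-7\right) \left(- \frac{1}{76}\right) - \frac{17}{v}\right) - 37} = -2 - \sqrt{\left(\frac{7}{76} - \frac{17}{v}\right) - 37} = -2 - \sqrt{- \frac{2805}{76} - \frac{17}{v}}$)
$\frac{1}{s{\left(W{\left(d{\left(4,5 \left(-4\right) \right)},-3 \right)} \right)}} = \frac{1}{-2 - \frac{\sqrt{-53295 - \frac{24548}{-5 - 3}}}{38}} = \frac{1}{-2 - \frac{\sqrt{-53295 - \frac{24548}{-8}}}{38}} = \frac{1}{-2 - \frac{\sqrt{-53295 - - \frac{6137}{2}}}{38}} = \frac{1}{-2 - \frac{\sqrt{-53295 + \frac{6137}{2}}}{38}} = \frac{1}{-2 - \frac{\sqrt{- \frac{100453}{2}}}{38}} = \frac{1}{-2 - \frac{\frac{1}{2} i \sqrt{200906}}{38}} = \frac{1}{-2 - \frac{i \sqrt{200906}}{76}}$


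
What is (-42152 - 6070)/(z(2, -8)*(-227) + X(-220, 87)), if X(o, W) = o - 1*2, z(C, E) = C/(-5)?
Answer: 120555/328 ≈ 367.55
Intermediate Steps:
z(C, E) = -C/5 (z(C, E) = C*(-⅕) = -C/5)
X(o, W) = -2 + o (X(o, W) = o - 2 = -2 + o)
(-42152 - 6070)/(z(2, -8)*(-227) + X(-220, 87)) = (-42152 - 6070)/(-⅕*2*(-227) + (-2 - 220)) = -48222/(-⅖*(-227) - 222) = -48222/(454/5 - 222) = -48222/(-656/5) = -48222*(-5/656) = 120555/328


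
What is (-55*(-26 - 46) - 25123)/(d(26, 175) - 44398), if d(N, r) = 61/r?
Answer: 3703525/7769589 ≈ 0.47667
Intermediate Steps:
(-55*(-26 - 46) - 25123)/(d(26, 175) - 44398) = (-55*(-26 - 46) - 25123)/(61/175 - 44398) = (-55*(-72) - 25123)/(61*(1/175) - 44398) = (3960 - 25123)/(61/175 - 44398) = -21163/(-7769589/175) = -21163*(-175/7769589) = 3703525/7769589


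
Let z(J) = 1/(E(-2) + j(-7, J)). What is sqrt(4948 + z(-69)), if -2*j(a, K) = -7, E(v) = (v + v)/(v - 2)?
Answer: sqrt(44534)/3 ≈ 70.344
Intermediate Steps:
E(v) = 2*v/(-2 + v) (E(v) = (2*v)/(-2 + v) = 2*v/(-2 + v))
j(a, K) = 7/2 (j(a, K) = -1/2*(-7) = 7/2)
z(J) = 2/9 (z(J) = 1/(2*(-2)/(-2 - 2) + 7/2) = 1/(2*(-2)/(-4) + 7/2) = 1/(2*(-2)*(-1/4) + 7/2) = 1/(1 + 7/2) = 1/(9/2) = 2/9)
sqrt(4948 + z(-69)) = sqrt(4948 + 2/9) = sqrt(44534/9) = sqrt(44534)/3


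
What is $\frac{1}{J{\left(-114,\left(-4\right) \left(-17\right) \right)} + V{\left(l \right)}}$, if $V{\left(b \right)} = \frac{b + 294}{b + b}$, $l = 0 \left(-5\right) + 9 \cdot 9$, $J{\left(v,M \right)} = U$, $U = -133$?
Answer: $- \frac{54}{7057} \approx -0.007652$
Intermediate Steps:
$J{\left(v,M \right)} = -133$
$l = 81$ ($l = 0 + 81 = 81$)
$V{\left(b \right)} = \frac{294 + b}{2 b}$
$\frac{1}{J{\left(-114,\left(-4\right) \left(-17\right) \right)} + V{\left(l \right)}} = \frac{1}{-133 + \frac{294 + 81}{2 \cdot 81}} = \frac{1}{-133 + \frac{1}{2} \cdot \frac{1}{81} \cdot 375} = \frac{1}{-133 + \frac{125}{54}} = \frac{1}{- \frac{7057}{54}} = - \frac{54}{7057}$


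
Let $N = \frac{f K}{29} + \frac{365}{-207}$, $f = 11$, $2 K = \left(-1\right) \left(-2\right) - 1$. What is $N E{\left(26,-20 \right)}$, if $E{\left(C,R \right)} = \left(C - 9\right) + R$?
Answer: $\frac{18893}{4002} \approx 4.7209$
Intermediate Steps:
$E{\left(C,R \right)} = -9 + C + R$ ($E{\left(C,R \right)} = \left(-9 + C\right) + R = -9 + C + R$)
$K = \frac{1}{2}$ ($K = \frac{\left(-1\right) \left(-2\right) - 1}{2} = \frac{2 - 1}{2} = \frac{1}{2} \cdot 1 = \frac{1}{2} \approx 0.5$)
$N = - \frac{18893}{12006}$ ($N = \frac{11 \cdot \frac{1}{2}}{29} + \frac{365}{-207} = \frac{11}{2} \cdot \frac{1}{29} + 365 \left(- \frac{1}{207}\right) = \frac{11}{58} - \frac{365}{207} = - \frac{18893}{12006} \approx -1.5736$)
$N E{\left(26,-20 \right)} = - \frac{18893 \left(-9 + 26 - 20\right)}{12006} = \left(- \frac{18893}{12006}\right) \left(-3\right) = \frac{18893}{4002}$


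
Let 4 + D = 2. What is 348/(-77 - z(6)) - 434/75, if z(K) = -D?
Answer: -60386/5925 ≈ -10.192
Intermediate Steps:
D = -2 (D = -4 + 2 = -2)
z(K) = 2 (z(K) = -1*(-2) = 2)
348/(-77 - z(6)) - 434/75 = 348/(-77 - 1*2) - 434/75 = 348/(-77 - 2) - 434*1/75 = 348/(-79) - 434/75 = 348*(-1/79) - 434/75 = -348/79 - 434/75 = -60386/5925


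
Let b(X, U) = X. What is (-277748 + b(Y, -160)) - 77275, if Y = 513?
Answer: -354510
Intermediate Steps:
(-277748 + b(Y, -160)) - 77275 = (-277748 + 513) - 77275 = -277235 - 77275 = -354510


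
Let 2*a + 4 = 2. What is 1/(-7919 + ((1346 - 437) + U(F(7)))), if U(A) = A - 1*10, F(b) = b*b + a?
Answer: -1/6972 ≈ -0.00014343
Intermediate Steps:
a = -1 (a = -2 + (½)*2 = -2 + 1 = -1)
F(b) = -1 + b² (F(b) = b*b - 1 = b² - 1 = -1 + b²)
U(A) = -10 + A (U(A) = A - 10 = -10 + A)
1/(-7919 + ((1346 - 437) + U(F(7)))) = 1/(-7919 + ((1346 - 437) + (-10 + (-1 + 7²)))) = 1/(-7919 + (909 + (-10 + (-1 + 49)))) = 1/(-7919 + (909 + (-10 + 48))) = 1/(-7919 + (909 + 38)) = 1/(-7919 + 947) = 1/(-6972) = -1/6972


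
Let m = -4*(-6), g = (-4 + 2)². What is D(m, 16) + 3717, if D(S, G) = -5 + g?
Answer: 3716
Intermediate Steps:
g = 4 (g = (-2)² = 4)
m = 24
D(S, G) = -1 (D(S, G) = -5 + 4 = -1)
D(m, 16) + 3717 = -1 + 3717 = 3716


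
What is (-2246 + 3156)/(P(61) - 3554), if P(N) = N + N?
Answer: -35/132 ≈ -0.26515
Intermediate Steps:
P(N) = 2*N
(-2246 + 3156)/(P(61) - 3554) = (-2246 + 3156)/(2*61 - 3554) = 910/(122 - 3554) = 910/(-3432) = 910*(-1/3432) = -35/132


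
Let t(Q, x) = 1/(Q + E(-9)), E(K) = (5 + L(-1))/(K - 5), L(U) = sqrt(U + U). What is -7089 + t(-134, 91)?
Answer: (-7089*sqrt(2) + 13334423*I)/(sqrt(2) - 1881*I) ≈ -7089.0 + 5.5991e-6*I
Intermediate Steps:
L(U) = sqrt(2)*sqrt(U) (L(U) = sqrt(2*U) = sqrt(2)*sqrt(U))
E(K) = (5 + I*sqrt(2))/(-5 + K) (E(K) = (5 + sqrt(2)*sqrt(-1))/(K - 5) = (5 + sqrt(2)*I)/(-5 + K) = (5 + I*sqrt(2))/(-5 + K))
t(Q, x) = 1/(-5/14 + Q - I*sqrt(2)/14) (t(Q, x) = 1/(Q + (5 + I*sqrt(2))/(-5 - 9)) = 1/(Q + (5 + I*sqrt(2))/(-14)) = 1/(Q - (5 + I*sqrt(2))/14) = 1/(Q + (-5/14 - I*sqrt(2)/14)) = 1/(-5/14 + Q - I*sqrt(2)/14))
-7089 + t(-134, 91) = -7089 + 14/(-5 + 14*(-134) - I*sqrt(2)) = -7089 + 14/(-5 - 1876 - I*sqrt(2)) = -7089 + 14/(-1881 - I*sqrt(2))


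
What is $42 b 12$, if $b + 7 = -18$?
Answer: $-12600$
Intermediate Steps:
$b = -25$ ($b = -7 - 18 = -25$)
$42 b 12 = 42 \left(-25\right) 12 = \left(-1050\right) 12 = -12600$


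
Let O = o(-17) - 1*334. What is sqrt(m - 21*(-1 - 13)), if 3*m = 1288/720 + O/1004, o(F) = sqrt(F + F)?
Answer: sqrt(150278288280 + 169425*I*sqrt(34))/22590 ≈ 17.161 + 5.6406e-5*I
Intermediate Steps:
o(F) = sqrt(2)*sqrt(F) (o(F) = sqrt(2*F) = sqrt(2)*sqrt(F))
O = -334 + I*sqrt(34) (O = sqrt(2)*sqrt(-17) - 1*334 = sqrt(2)*(I*sqrt(17)) - 334 = I*sqrt(34) - 334 = -334 + I*sqrt(34) ≈ -334.0 + 5.831*I)
m = 16448/33885 + I*sqrt(34)/3012 (m = (1288/720 + (-334 + I*sqrt(34))/1004)/3 = (1288*(1/720) + (-334 + I*sqrt(34))*(1/1004))/3 = (161/90 + (-167/502 + I*sqrt(34)/1004))/3 = (16448/11295 + I*sqrt(34)/1004)/3 = 16448/33885 + I*sqrt(34)/3012 ≈ 0.48541 + 0.0019359*I)
sqrt(m - 21*(-1 - 13)) = sqrt((16448/33885 + I*sqrt(34)/3012) - 21*(-1 - 13)) = sqrt((16448/33885 + I*sqrt(34)/3012) - 21*(-14)) = sqrt((16448/33885 + I*sqrt(34)/3012) + 294) = sqrt(9978638/33885 + I*sqrt(34)/3012)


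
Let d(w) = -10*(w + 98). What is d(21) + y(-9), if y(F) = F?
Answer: -1199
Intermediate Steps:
d(w) = -980 - 10*w (d(w) = -10*(98 + w) = -980 - 10*w)
d(21) + y(-9) = (-980 - 10*21) - 9 = (-980 - 210) - 9 = -1190 - 9 = -1199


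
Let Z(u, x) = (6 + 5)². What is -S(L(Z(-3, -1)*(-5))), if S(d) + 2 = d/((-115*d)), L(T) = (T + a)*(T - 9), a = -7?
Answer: 231/115 ≈ 2.0087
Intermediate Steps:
Z(u, x) = 121 (Z(u, x) = 11² = 121)
L(T) = (-9 + T)*(-7 + T) (L(T) = (T - 7)*(T - 9) = (-7 + T)*(-9 + T) = (-9 + T)*(-7 + T))
S(d) = -231/115 (S(d) = -2 + d/((-115*d)) = -2 + d*(-1/(115*d)) = -2 - 1/115 = -231/115)
-S(L(Z(-3, -1)*(-5))) = -1*(-231/115) = 231/115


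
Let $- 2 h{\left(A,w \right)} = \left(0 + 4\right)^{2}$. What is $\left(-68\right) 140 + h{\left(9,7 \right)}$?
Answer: $-9528$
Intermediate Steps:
$h{\left(A,w \right)} = -8$ ($h{\left(A,w \right)} = - \frac{\left(0 + 4\right)^{2}}{2} = - \frac{4^{2}}{2} = \left(- \frac{1}{2}\right) 16 = -8$)
$\left(-68\right) 140 + h{\left(9,7 \right)} = \left(-68\right) 140 - 8 = -9520 - 8 = -9528$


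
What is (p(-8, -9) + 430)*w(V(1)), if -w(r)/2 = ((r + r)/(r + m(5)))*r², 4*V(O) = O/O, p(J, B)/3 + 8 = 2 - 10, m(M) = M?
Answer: -191/42 ≈ -4.5476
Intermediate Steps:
p(J, B) = -48 (p(J, B) = -24 + 3*(2 - 10) = -24 + 3*(-8) = -24 - 24 = -48)
V(O) = ¼ (V(O) = (O/O)/4 = (¼)*1 = ¼)
w(r) = -4*r³/(5 + r) (w(r) = -2*(r + r)/(r + 5)*r² = -2*(2*r)/(5 + r)*r² = -2*2*r/(5 + r)*r² = -4*r³/(5 + r))
(p(-8, -9) + 430)*w(V(1)) = (-48 + 430)*(-4*(¼)³/(5 + ¼)) = 382*(-4*1/64/21/4) = 382*(-4*1/64*4/21) = 382*(-1/84) = -191/42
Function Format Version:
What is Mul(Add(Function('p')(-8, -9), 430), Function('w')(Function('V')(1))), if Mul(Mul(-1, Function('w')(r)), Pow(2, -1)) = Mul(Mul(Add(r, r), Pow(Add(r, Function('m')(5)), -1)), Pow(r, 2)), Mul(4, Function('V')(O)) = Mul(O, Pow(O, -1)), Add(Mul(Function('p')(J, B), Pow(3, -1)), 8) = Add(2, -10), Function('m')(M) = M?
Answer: Rational(-191, 42) ≈ -4.5476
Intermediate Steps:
Function('p')(J, B) = -48 (Function('p')(J, B) = Add(-24, Mul(3, Add(2, -10))) = Add(-24, Mul(3, -8)) = Add(-24, -24) = -48)
Function('V')(O) = Rational(1, 4) (Function('V')(O) = Mul(Rational(1, 4), Mul(O, Pow(O, -1))) = Mul(Rational(1, 4), 1) = Rational(1, 4))
Function('w')(r) = Mul(-4, Pow(r, 3), Pow(Add(5, r), -1)) (Function('w')(r) = Mul(-2, Mul(Mul(Add(r, r), Pow(Add(r, 5), -1)), Pow(r, 2))) = Mul(-2, Mul(Mul(Mul(2, r), Pow(Add(5, r), -1)), Pow(r, 2))) = Mul(-2, Mul(Mul(2, r, Pow(Add(5, r), -1)), Pow(r, 2))) = Mul(-2, Mul(2, Pow(r, 3), Pow(Add(5, r), -1))) = Mul(-4, Pow(r, 3), Pow(Add(5, r), -1)))
Mul(Add(Function('p')(-8, -9), 430), Function('w')(Function('V')(1))) = Mul(Add(-48, 430), Mul(-4, Pow(Rational(1, 4), 3), Pow(Add(5, Rational(1, 4)), -1))) = Mul(382, Mul(-4, Rational(1, 64), Pow(Rational(21, 4), -1))) = Mul(382, Mul(-4, Rational(1, 64), Rational(4, 21))) = Mul(382, Rational(-1, 84)) = Rational(-191, 42)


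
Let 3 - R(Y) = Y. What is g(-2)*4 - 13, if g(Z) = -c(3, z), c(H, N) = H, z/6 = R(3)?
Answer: -25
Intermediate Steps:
R(Y) = 3 - Y
z = 0 (z = 6*(3 - 1*3) = 6*(3 - 3) = 6*0 = 0)
g(Z) = -3 (g(Z) = -1*3 = -3)
g(-2)*4 - 13 = -3*4 - 13 = -12 - 13 = -25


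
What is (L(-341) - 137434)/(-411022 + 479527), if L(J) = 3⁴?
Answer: -137353/68505 ≈ -2.0050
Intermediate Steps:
L(J) = 81
(L(-341) - 137434)/(-411022 + 479527) = (81 - 137434)/(-411022 + 479527) = -137353/68505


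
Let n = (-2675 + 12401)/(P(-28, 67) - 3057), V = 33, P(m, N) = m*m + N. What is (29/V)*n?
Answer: -47009/12133 ≈ -3.8745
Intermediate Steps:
P(m, N) = N + m² (P(m, N) = m² + N = N + m²)
n = -4863/1103 (n = (-2675 + 12401)/((67 + (-28)²) - 3057) = 9726/((67 + 784) - 3057) = 9726/(851 - 3057) = 9726/(-2206) = 9726*(-1/2206) = -4863/1103 ≈ -4.4089)
(29/V)*n = (29/33)*(-4863/1103) = -47009/12133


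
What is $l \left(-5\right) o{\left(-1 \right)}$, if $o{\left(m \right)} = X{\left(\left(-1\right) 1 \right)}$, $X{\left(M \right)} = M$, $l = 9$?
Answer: $45$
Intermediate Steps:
$o{\left(m \right)} = -1$ ($o{\left(m \right)} = \left(-1\right) 1 = -1$)
$l \left(-5\right) o{\left(-1 \right)} = 9 \left(-5\right) \left(-1\right) = \left(-45\right) \left(-1\right) = 45$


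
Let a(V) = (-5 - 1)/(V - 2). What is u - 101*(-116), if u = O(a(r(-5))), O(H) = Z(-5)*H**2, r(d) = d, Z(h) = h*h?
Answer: 574984/49 ≈ 11734.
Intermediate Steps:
Z(h) = h**2
a(V) = -6/(-2 + V)
O(H) = 25*H**2 (O(H) = (-5)**2*H**2 = 25*H**2)
u = 900/49 (u = 25*(-6/(-2 - 5))**2 = 25*(-6/(-7))**2 = 25*(-6*(-1/7))**2 = 25*(6/7)**2 = 25*(36/49) = 900/49 ≈ 18.367)
u - 101*(-116) = 900/49 - 101*(-116) = 900/49 + 11716 = 574984/49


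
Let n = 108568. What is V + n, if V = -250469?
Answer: -141901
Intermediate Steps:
V + n = -250469 + 108568 = -141901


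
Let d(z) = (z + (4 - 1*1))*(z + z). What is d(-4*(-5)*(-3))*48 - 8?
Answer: 328312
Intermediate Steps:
d(z) = 2*z*(3 + z) (d(z) = (z + (4 - 1))*(2*z) = (z + 3)*(2*z) = (3 + z)*(2*z) = 2*z*(3 + z))
d(-4*(-5)*(-3))*48 - 8 = (2*(-4*(-5)*(-3))*(3 - 4*(-5)*(-3)))*48 - 8 = (2*(20*(-3))*(3 + 20*(-3)))*48 - 8 = (2*(-60)*(3 - 60))*48 - 8 = (2*(-60)*(-57))*48 - 8 = 6840*48 - 8 = 328320 - 8 = 328312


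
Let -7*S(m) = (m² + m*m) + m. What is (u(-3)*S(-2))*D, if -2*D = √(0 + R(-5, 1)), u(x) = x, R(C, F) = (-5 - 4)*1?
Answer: -27*I/7 ≈ -3.8571*I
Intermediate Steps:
R(C, F) = -9 (R(C, F) = -9*1 = -9)
S(m) = -2*m²/7 - m/7 (S(m) = -((m² + m*m) + m)/7 = -((m² + m²) + m)/7 = -(2*m² + m)/7 = -(m + 2*m²)/7 = -2*m²/7 - m/7)
D = -3*I/2 (D = -√(0 - 9)/2 = -3*I/2 ≈ -1.5*I)
(u(-3)*S(-2))*D = (-(-3)*(-2)*(1 + 2*(-2))/7)*(-3*I/2) = (-(-3)*(-2)*(1 - 4)/7)*(-3*I/2) = (-(-3)*(-2)*(-3)/7)*(-3*I/2) = (-3*(-6/7))*(-3*I/2) = 18*(-3*I/2)/7 = -27*I/7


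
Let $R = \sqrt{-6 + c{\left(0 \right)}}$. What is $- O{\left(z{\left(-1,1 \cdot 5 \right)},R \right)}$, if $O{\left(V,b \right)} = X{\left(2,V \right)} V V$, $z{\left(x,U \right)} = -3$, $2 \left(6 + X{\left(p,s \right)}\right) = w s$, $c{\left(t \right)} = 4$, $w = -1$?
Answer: $\frac{81}{2} \approx 40.5$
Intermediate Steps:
$X{\left(p,s \right)} = -6 - \frac{s}{2}$ ($X{\left(p,s \right)} = -6 + \frac{\left(-1\right) s}{2} = -6 - \frac{s}{2}$)
$R = i \sqrt{2}$ ($R = \sqrt{-6 + 4} = \sqrt{-2} = i \sqrt{2} \approx 1.4142 i$)
$O{\left(V,b \right)} = V^{2} \left(-6 - \frac{V}{2}\right)$ ($O{\left(V,b \right)} = \left(-6 - \frac{V}{2}\right) V V = V \left(-6 - \frac{V}{2}\right) V = V^{2} \left(-6 - \frac{V}{2}\right)$)
$- O{\left(z{\left(-1,1 \cdot 5 \right)},R \right)} = - \frac{\left(-3\right)^{2} \left(-12 - -3\right)}{2} = - \frac{9 \left(-12 + 3\right)}{2} = - \frac{9 \left(-9\right)}{2} = \left(-1\right) \left(- \frac{81}{2}\right) = \frac{81}{2}$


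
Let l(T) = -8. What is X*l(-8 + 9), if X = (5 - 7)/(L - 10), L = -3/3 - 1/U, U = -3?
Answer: -3/2 ≈ -1.5000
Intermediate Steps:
L = -⅔ (L = -3/3 - 1/(-3) = -3*⅓ - 1*(-⅓) = -1 + ⅓ = -⅔ ≈ -0.66667)
X = 3/16 (X = (5 - 7)/(-⅔ - 10) = -2/(-32/3) = -2*(-3/32) = 3/16 ≈ 0.18750)
X*l(-8 + 9) = (3/16)*(-8) = -3/2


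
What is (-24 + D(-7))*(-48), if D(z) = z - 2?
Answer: 1584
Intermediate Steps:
D(z) = -2 + z
(-24 + D(-7))*(-48) = (-24 + (-2 - 7))*(-48) = (-24 - 9)*(-48) = -33*(-48) = 1584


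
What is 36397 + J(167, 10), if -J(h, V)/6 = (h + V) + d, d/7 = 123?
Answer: 30169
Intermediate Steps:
d = 861 (d = 7*123 = 861)
J(h, V) = -5166 - 6*V - 6*h (J(h, V) = -6*((h + V) + 861) = -6*((V + h) + 861) = -6*(861 + V + h) = -5166 - 6*V - 6*h)
36397 + J(167, 10) = 36397 + (-5166 - 6*10 - 6*167) = 36397 + (-5166 - 60 - 1002) = 36397 - 6228 = 30169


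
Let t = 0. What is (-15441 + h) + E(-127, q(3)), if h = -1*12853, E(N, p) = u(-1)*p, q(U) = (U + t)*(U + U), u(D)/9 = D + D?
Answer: -28618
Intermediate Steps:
u(D) = 18*D (u(D) = 9*(D + D) = 9*(2*D) = 18*D)
q(U) = 2*U² (q(U) = (U + 0)*(U + U) = U*(2*U) = 2*U²)
E(N, p) = -18*p (E(N, p) = (18*(-1))*p = -18*p)
h = -12853
(-15441 + h) + E(-127, q(3)) = (-15441 - 12853) - 36*3² = -28294 - 36*9 = -28294 - 18*18 = -28294 - 324 = -28618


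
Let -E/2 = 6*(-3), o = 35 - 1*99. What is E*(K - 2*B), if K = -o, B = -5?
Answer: 2664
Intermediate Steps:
o = -64 (o = 35 - 99 = -64)
E = 36 (E = -12*(-3) = -2*(-18) = 36)
K = 64 (K = -1*(-64) = 64)
E*(K - 2*B) = 36*(64 - 2*(-5)) = 36*(64 + 10) = 36*74 = 2664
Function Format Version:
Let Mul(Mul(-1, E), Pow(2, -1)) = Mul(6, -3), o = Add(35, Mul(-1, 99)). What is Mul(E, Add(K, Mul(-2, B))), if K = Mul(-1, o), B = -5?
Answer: 2664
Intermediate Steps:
o = -64 (o = Add(35, -99) = -64)
E = 36 (E = Mul(-2, Mul(6, -3)) = Mul(-2, -18) = 36)
K = 64 (K = Mul(-1, -64) = 64)
Mul(E, Add(K, Mul(-2, B))) = Mul(36, Add(64, Mul(-2, -5))) = Mul(36, Add(64, 10)) = Mul(36, 74) = 2664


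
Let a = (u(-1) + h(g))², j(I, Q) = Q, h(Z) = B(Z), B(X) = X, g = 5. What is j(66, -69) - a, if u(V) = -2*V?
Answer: -118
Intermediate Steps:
h(Z) = Z
a = 49 (a = (-2*(-1) + 5)² = (2 + 5)² = 7² = 49)
j(66, -69) - a = -69 - 1*49 = -69 - 49 = -118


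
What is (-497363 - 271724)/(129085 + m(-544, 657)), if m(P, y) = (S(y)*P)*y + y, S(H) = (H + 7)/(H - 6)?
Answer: 166891879/50952290 ≈ 3.2755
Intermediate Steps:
S(H) = (7 + H)/(-6 + H)
m(P, y) = y + P*y*(7 + y)/(-6 + y) (m(P, y) = (((7 + y)/(-6 + y))*P)*y + y = (P*(7 + y)/(-6 + y))*y + y = P*y*(7 + y)/(-6 + y) + y = y + P*y*(7 + y)/(-6 + y))
(-497363 - 271724)/(129085 + m(-544, 657)) = (-497363 - 271724)/(129085 + 657*(-6 + 657 - 544*(7 + 657))/(-6 + 657)) = -769087/(129085 + 657*(-6 + 657 - 544*664)/651) = -769087/(129085 + 657*(1/651)*(-6 + 657 - 361216)) = -769087/(129085 + 657*(1/651)*(-360565)) = -769087/(129085 - 78963735/217) = -769087/(-50952290/217) = -769087*(-217/50952290) = 166891879/50952290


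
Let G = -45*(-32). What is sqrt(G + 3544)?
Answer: 2*sqrt(1246) ≈ 70.597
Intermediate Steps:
G = 1440
sqrt(G + 3544) = sqrt(1440 + 3544) = sqrt(4984) = 2*sqrt(1246)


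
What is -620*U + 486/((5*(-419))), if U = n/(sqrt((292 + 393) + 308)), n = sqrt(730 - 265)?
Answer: -486/2095 - 620*sqrt(51305)/331 ≈ -424.50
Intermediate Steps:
n = sqrt(465) ≈ 21.564
U = sqrt(51305)/331 (U = sqrt(465)/(sqrt((292 + 393) + 308)) = sqrt(465)/(sqrt(685 + 308)) = sqrt(465)/(sqrt(993)) = sqrt(465)*(sqrt(993)/993) = sqrt(51305)/331 ≈ 0.68431)
-620*U + 486/((5*(-419))) = -620*sqrt(51305)/331 + 486/((5*(-419))) = -620*sqrt(51305)/331 + 486/(-2095) = -620*sqrt(51305)/331 + 486*(-1/2095) = -620*sqrt(51305)/331 - 486/2095 = -486/2095 - 620*sqrt(51305)/331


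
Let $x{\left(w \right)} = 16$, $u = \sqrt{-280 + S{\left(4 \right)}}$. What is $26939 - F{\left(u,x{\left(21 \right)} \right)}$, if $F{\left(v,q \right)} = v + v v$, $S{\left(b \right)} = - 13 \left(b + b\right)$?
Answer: $27323 - 8 i \sqrt{6} \approx 27323.0 - 19.596 i$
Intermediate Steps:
$S{\left(b \right)} = - 26 b$ ($S{\left(b \right)} = - 13 \cdot 2 b = - 26 b$)
$u = 8 i \sqrt{6}$ ($u = \sqrt{-280 - 104} = \sqrt{-384} = 8 i \sqrt{6} \approx 19.596 i$)
$F{\left(v,q \right)} = v + v^{2}$
$26939 - F{\left(u,x{\left(21 \right)} \right)} = 26939 - 8 i \sqrt{6} \left(1 + 8 i \sqrt{6}\right)$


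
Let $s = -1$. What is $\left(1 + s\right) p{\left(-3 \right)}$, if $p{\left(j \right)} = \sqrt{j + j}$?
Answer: $0$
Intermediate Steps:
$p{\left(j \right)} = \sqrt{2} \sqrt{j}$ ($p{\left(j \right)} = \sqrt{2 j} = \sqrt{2} \sqrt{j}$)
$\left(1 + s\right) p{\left(-3 \right)} = \left(1 - 1\right) \sqrt{2} \sqrt{-3} = 0 \sqrt{2} i \sqrt{3} = 0 i \sqrt{6} = 0$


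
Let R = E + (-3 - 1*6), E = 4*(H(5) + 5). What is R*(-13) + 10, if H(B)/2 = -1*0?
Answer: -133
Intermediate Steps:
H(B) = 0 (H(B) = 2*(-1*0) = 2*0 = 0)
E = 20 (E = 4*(0 + 5) = 4*5 = 20)
R = 11 (R = 20 + (-3 - 1*6) = 20 + (-3 - 6) = 20 - 9 = 11)
R*(-13) + 10 = 11*(-13) + 10 = -143 + 10 = -133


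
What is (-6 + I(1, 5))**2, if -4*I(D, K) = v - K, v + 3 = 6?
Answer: 121/4 ≈ 30.250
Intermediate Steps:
v = 3 (v = -3 + 6 = 3)
I(D, K) = -3/4 + K/4 (I(D, K) = -(3 - K)/4 = -3/4 + K/4)
(-6 + I(1, 5))**2 = (-6 + (-3/4 + (1/4)*5))**2 = (-6 + (-3/4 + 5/4))**2 = (-6 + 1/2)**2 = (-11/2)**2 = 121/4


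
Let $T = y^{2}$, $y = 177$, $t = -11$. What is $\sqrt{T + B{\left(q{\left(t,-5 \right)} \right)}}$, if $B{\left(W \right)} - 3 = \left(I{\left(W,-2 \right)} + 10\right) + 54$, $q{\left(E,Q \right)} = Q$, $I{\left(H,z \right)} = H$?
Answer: $\sqrt{31391} \approx 177.18$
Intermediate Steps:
$T = 31329$ ($T = 177^{2} = 31329$)
$B{\left(W \right)} = 67 + W$ ($B{\left(W \right)} = 3 + \left(\left(W + 10\right) + 54\right) = 3 + \left(\left(10 + W\right) + 54\right) = 3 + \left(64 + W\right) = 67 + W$)
$\sqrt{T + B{\left(q{\left(t,-5 \right)} \right)}} = \sqrt{31329 + \left(67 - 5\right)} = \sqrt{31329 + 62} = \sqrt{31391}$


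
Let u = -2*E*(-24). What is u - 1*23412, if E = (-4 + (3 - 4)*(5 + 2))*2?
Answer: -24468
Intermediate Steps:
E = -22 (E = (-4 - 1*7)*2 = (-4 - 7)*2 = -11*2 = -22)
u = -1056 (u = -2*(-22)*(-24) = 44*(-24) = -1056)
u - 1*23412 = -1056 - 1*23412 = -1056 - 23412 = -24468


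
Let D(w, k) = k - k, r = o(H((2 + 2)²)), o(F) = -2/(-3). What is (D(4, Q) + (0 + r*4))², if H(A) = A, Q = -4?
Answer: 64/9 ≈ 7.1111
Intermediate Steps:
o(F) = ⅔ (o(F) = -2*(-⅓) = ⅔)
r = ⅔ ≈ 0.66667
D(w, k) = 0
(D(4, Q) + (0 + r*4))² = (0 + (0 + (⅔)*4))² = (0 + (0 + 8/3))² = (0 + 8/3)² = (8/3)² = 64/9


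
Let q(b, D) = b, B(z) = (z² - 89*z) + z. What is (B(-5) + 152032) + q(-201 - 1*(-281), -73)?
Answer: 152577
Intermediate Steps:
B(z) = z² - 88*z
(B(-5) + 152032) + q(-201 - 1*(-281), -73) = (-5*(-88 - 5) + 152032) + (-201 - 1*(-281)) = (-5*(-93) + 152032) + (-201 + 281) = (465 + 152032) + 80 = 152497 + 80 = 152577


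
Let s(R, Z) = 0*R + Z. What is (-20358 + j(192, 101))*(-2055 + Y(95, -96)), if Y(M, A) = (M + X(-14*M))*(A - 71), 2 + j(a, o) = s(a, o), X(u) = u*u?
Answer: 5984999272980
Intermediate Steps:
X(u) = u²
s(R, Z) = Z (s(R, Z) = 0 + Z = Z)
j(a, o) = -2 + o
Y(M, A) = (-71 + A)*(M + 196*M²) (Y(M, A) = (M + (-14*M)²)*(A - 71) = (M + 196*M²)*(-71 + A) = (-71 + A)*(M + 196*M²))
(-20358 + j(192, 101))*(-2055 + Y(95, -96)) = (-20358 + (-2 + 101))*(-2055 + 95*(-71 - 96 - 13916*95 + 196*(-96)*95)) = (-20358 + 99)*(-2055 + 95*(-71 - 96 - 1322020 - 1787520)) = -20259*(-2055 + 95*(-3109707)) = -20259*(-2055 - 295422165) = -20259*(-295424220) = 5984999272980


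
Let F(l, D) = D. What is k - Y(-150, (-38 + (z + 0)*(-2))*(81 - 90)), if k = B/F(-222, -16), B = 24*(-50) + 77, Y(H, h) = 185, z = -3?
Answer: -1837/16 ≈ -114.81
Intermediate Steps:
B = -1123 (B = -1200 + 77 = -1123)
k = 1123/16 (k = -1123/(-16) = -1123*(-1/16) = 1123/16 ≈ 70.188)
k - Y(-150, (-38 + (z + 0)*(-2))*(81 - 90)) = 1123/16 - 1*185 = 1123/16 - 185 = -1837/16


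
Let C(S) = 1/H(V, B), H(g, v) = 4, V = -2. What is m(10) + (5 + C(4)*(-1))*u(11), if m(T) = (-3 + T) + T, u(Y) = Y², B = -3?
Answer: 2367/4 ≈ 591.75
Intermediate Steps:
C(S) = ¼ (C(S) = 1/4 = ¼)
m(T) = -3 + 2*T
m(10) + (5 + C(4)*(-1))*u(11) = (-3 + 2*10) + (5 + (¼)*(-1))*11² = (-3 + 20) + (5 - ¼)*121 = 17 + (19/4)*121 = 17 + 2299/4 = 2367/4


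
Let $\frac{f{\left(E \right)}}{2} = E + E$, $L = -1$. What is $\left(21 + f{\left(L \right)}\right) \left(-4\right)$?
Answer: $-68$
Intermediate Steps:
$f{\left(E \right)} = 4 E$ ($f{\left(E \right)} = 2 \left(E + E\right) = 2 \cdot 2 E = 4 E$)
$\left(21 + f{\left(L \right)}\right) \left(-4\right) = \left(21 + 4 \left(-1\right)\right) \left(-4\right) = \left(21 - 4\right) \left(-4\right) = 17 \left(-4\right) = -68$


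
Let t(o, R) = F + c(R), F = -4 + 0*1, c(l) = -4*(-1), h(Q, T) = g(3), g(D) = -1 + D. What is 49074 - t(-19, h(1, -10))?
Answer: 49074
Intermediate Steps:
h(Q, T) = 2 (h(Q, T) = -1 + 3 = 2)
c(l) = 4
F = -4 (F = -4 + 0 = -4)
t(o, R) = 0 (t(o, R) = -4 + 4 = 0)
49074 - t(-19, h(1, -10)) = 49074 - 1*0 = 49074 + 0 = 49074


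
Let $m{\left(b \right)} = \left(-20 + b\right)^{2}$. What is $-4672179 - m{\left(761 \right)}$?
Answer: $-5221260$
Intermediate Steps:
$-4672179 - m{\left(761 \right)} = -4672179 - \left(-20 + 761\right)^{2} = -4672179 - 741^{2} = -4672179 - 549081 = -5221260$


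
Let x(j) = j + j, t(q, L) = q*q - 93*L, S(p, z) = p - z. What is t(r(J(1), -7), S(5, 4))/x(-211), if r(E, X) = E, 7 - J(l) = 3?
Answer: 77/422 ≈ 0.18246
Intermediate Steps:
J(l) = 4 (J(l) = 7 - 1*3 = 7 - 3 = 4)
t(q, L) = q**2 - 93*L
x(j) = 2*j
t(r(J(1), -7), S(5, 4))/x(-211) = (4**2 - 93*(5 - 1*4))/((2*(-211))) = (16 - 93*(5 - 4))/(-422) = (16 - 93*1)*(-1/422) = (16 - 93)*(-1/422) = -77*(-1/422) = 77/422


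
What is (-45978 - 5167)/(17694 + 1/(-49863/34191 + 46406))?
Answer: -27049187132345/9357871105731 ≈ -2.8905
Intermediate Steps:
(-45978 - 5167)/(17694 + 1/(-49863/34191 + 46406)) = -51145/(17694 + 1/(-49863*1/34191 + 46406)) = -51145/(17694 + 1/(-16621/11397 + 46406)) = -51145/(17694 + 1/(528872561/11397)) = -51145/(17694 + 11397/528872561) = -51145/9357871105731/528872561 = -51145*528872561/9357871105731 = -27049187132345/9357871105731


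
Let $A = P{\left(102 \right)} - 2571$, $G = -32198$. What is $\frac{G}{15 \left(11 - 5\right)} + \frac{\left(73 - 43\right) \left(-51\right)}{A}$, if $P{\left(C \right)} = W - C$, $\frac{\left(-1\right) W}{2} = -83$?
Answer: $- \frac{40291343}{112815} \approx -357.15$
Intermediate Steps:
$W = 166$ ($W = \left(-2\right) \left(-83\right) = 166$)
$P{\left(C \right)} = 166 - C$
$A = -2507$ ($A = \left(166 - 102\right) - 2571 = 64 - 2571 = -2507$)
$\frac{G}{15 \left(11 - 5\right)} + \frac{\left(73 - 43\right) \left(-51\right)}{A} = - \frac{32198}{15 \left(11 - 5\right)} + \frac{\left(73 - 43\right) \left(-51\right)}{-2507} = - \frac{32198}{15 \cdot 6} + 30 \left(-51\right) \left(- \frac{1}{2507}\right) = - \frac{32198}{90} - - \frac{1530}{2507} = \left(-32198\right) \frac{1}{90} + \frac{1530}{2507} = - \frac{16099}{45} + \frac{1530}{2507} = - \frac{40291343}{112815}$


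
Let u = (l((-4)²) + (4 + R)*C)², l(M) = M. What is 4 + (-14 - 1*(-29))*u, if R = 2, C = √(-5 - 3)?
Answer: -476 + 5760*I*√2 ≈ -476.0 + 8145.9*I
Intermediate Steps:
C = 2*I*√2 (C = √(-8) = 2*I*√2 ≈ 2.8284*I)
u = (16 + 12*I*√2)² (u = ((-4)² + (4 + 2)*(2*I*√2))² = (16 + 6*(2*I*√2))² = (16 + 12*I*√2)² ≈ -32.0 + 543.06*I)
4 + (-14 - 1*(-29))*u = 4 + (-14 - 1*(-29))*(-32 + 384*I*√2) = 4 + (-14 + 29)*(-32 + 384*I*√2) = 4 + 15*(-32 + 384*I*√2) = 4 + (-480 + 5760*I*√2) = -476 + 5760*I*√2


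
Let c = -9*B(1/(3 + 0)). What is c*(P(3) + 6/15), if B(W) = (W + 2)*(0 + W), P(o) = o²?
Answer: -329/5 ≈ -65.800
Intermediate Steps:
B(W) = W*(2 + W) (B(W) = (2 + W)*W = W*(2 + W))
c = -7 (c = -9*(2 + 1/(3 + 0))/(3 + 0) = -9*(2 + 1/3)/3 = -3*(2 + ⅓) = -3*7/3 = -9*7/9 = -7)
c*(P(3) + 6/15) = -7*(3² + 6/15) = -7*(9 + 6*(1/15)) = -7*(9 + ⅖) = -7*47/5 = -329/5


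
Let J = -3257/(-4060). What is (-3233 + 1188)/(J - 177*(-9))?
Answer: -8302700/6470837 ≈ -1.2831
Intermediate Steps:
J = 3257/4060 (J = -3257*(-1/4060) = 3257/4060 ≈ 0.80222)
(-3233 + 1188)/(J - 177*(-9)) = (-3233 + 1188)/(3257/4060 - 177*(-9)) = -2045/(3257/4060 + 1593) = -2045/6470837/4060 = -2045*4060/6470837 = -8302700/6470837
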